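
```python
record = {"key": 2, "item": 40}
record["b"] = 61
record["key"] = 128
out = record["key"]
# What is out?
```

Trace:
`record = {"key": 2, "item": 40}` → record = {'key': 2, 'item': 40}
`record["b"] = 61` → record = {'key': 2, 'item': 40, 'b': 61}
`record["key"] = 128` → record = {'key': 128, 'item': 40, 'b': 61}
`out = record["key"]` → out = 128
So out = 128

Answer: 128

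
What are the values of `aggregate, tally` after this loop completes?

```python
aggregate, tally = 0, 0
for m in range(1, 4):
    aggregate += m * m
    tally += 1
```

Sum of squares and count
`aggregate, tally` takes the values: (0, 0) → (1, 0) → (1, 1) → (5, 1) → (5, 2) → (14, 2) → (14, 3)

Answer: 14, 3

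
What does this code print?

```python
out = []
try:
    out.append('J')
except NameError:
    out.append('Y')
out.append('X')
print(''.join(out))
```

Execution trace: 'J' (try body, no exception) → 'X' (after the try/except). Output: JX

Answer: JX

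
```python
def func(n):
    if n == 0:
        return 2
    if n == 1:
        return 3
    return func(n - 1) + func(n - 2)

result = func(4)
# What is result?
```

Build up from base cases: func(0)=2, func(1)=3, func(2)=5, func(3)=8, func(4)=13

Answer: 13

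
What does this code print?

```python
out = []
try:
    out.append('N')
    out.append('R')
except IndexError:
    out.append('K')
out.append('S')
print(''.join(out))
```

Execution trace: 'N' (try body) → 'R' (try body, no exception) → 'S' (after the try/except). Output: NRS

Answer: NRS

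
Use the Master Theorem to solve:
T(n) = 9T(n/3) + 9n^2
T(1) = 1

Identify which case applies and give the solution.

a=9, b=3, f(n)=9n^2. log_3(9) = 2. Since c=2 = 2, Case 2 applies: T(n) = Θ(n^log_b(a) · log n) = O(n^2 log n).

Answer: O(n^2 log n) - Case 2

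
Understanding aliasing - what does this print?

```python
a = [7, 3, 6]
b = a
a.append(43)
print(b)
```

Key concept: basic list aliasing.
Step by step:
`a = [7, 3, 6]` → a = [7, 3, 6]
`b = a` → b = [7, 3, 6] (same object as a)
`a.append(43)` → a = [7, 3, 6, 43] (same object as b); b = [7, 3, 6, 43] (same object as a)
`print(b)` → prints [7, 3, 6, 43]

Answer: [7, 3, 6, 43]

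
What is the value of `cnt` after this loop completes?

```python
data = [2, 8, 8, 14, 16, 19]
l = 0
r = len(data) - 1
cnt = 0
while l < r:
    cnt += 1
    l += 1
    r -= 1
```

Iterations until pointers meet (list length 6)
`cnt` takes the values: 0 → 1 → 2 → 3

Answer: 3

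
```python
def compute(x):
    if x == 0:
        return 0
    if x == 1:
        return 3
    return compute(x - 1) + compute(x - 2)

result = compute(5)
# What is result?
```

Build up from base cases: compute(0)=0, compute(1)=3, compute(2)=3, compute(3)=6, compute(4)=9, compute(5)=15

Answer: 15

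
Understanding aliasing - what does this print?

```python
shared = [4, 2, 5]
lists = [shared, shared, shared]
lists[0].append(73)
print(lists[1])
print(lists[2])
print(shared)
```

Key concept: list of same reference.
Step by step:
`shared = [4, 2, 5]` → shared = [4, 2, 5]
`lists = [shared, shared, shared]` → lists = [[4, 2, 5], [4, 2, 5], [4, 2, 5]]
`lists[0].append(73)` → shared = [4, 2, 5, 73]; lists = [[4, 2, 5, 73], [4, 2, 5, 73], [4, 2, 5, 73]]
`print(lists[1])` → prints [4, 2, 5, 73]
`print(lists[2])` → prints [4, 2, 5, 73]
`print(shared)` → prints [4, 2, 5, 73]

Answer:
[4, 2, 5, 73]
[4, 2, 5, 73]
[4, 2, 5, 73]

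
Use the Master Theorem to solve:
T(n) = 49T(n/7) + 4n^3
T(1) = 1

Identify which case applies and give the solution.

a=49, b=7, f(n)=4n^3. log_7(49) = 2. Since c=3 > 2 and the regularity condition holds (49(n/7)^3 = (49/7^3)n^3 with 49/7^3 < 1), Case 3 applies: T(n) = Θ(f(n)) = O(n^3).

Answer: O(n^3) - Case 3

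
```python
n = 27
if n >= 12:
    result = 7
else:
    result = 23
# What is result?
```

Trace:
`n = 27` → n = 27
`if n >= 12: ...` → n >= 12 is True → result = 7
So result = 7

Answer: 7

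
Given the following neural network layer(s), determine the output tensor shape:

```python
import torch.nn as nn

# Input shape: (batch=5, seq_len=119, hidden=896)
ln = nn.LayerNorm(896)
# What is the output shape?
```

Input: (5, 119, 896) -> Output: (5, 119, 896)

Answer: (5, 119, 896)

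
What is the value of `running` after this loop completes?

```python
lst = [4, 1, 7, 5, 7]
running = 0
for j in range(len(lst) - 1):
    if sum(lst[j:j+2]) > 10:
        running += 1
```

Count windows with sum > 10
`running` takes the values: 0 → 1 → 2

Answer: 2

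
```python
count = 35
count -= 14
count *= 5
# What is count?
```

Trace:
`count = 35` → count = 35
`count -= 14` → count = 21
`count *= 5` → count = 105
So count = 105

Answer: 105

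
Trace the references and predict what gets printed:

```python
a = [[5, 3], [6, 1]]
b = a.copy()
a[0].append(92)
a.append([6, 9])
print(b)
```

Key concept: shallow copy with nested lists.
Step by step:
`a = [[5, 3], [6, 1]]` → a = [[5, 3], [6, 1]]
`b = a.copy()` → b = [[5, 3], [6, 1]]
`a[0].append(92)` → a = [[5, 3, 92], [6, 1]]; b = [[5, 3, 92], [6, 1]]
`a.append([6, 9])` → a = [[5, 3, 92], [6, 1], [6, 9]]
`print(b)` → prints [[5, 3, 92], [6, 1]]

Answer: [[5, 3, 92], [6, 1]]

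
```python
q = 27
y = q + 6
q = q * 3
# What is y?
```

Trace:
`q = 27` → q = 27
`y = q + 6` → y = 33
`q = q * 3` → q = 81
So y = 33

Answer: 33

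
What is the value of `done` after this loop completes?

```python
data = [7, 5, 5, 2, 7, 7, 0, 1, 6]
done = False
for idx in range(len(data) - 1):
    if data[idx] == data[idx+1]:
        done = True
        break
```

Check consecutive duplicates in [7, 5, 5, 2, 7, 7, 0, 1, 6]
`done` takes the values: False → True

Answer: True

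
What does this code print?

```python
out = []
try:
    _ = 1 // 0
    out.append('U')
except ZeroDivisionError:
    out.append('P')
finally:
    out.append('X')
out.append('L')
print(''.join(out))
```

Execution trace: 'P' (except ZeroDivisionError) → 'X' (finally) → 'L' (after the try/except). Output: PXL

Answer: PXL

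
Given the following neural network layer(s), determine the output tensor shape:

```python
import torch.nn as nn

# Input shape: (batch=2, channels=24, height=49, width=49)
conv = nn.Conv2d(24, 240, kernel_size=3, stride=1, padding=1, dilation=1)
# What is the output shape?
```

Input: (2, 24, 49, 49) -> Output: (2, 240, 49, 49)

Answer: (2, 240, 49, 49)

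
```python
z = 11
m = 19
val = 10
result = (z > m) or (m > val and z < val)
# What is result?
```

Trace:
`z = 11` → z = 11
`m = 19` → m = 19
`val = 10` → val = 10
`result = (z > m) or (m > val and z < val)` → result = False
So result = False

Answer: False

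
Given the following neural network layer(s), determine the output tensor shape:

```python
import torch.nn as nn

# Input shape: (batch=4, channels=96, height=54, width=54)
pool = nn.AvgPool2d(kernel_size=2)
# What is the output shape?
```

Input: (4, 96, 54, 54) -> Output: (4, 96, 27, 27)

Answer: (4, 96, 27, 27)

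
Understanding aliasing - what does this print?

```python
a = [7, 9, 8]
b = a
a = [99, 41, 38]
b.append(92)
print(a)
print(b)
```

Key concept: rebinding vs mutation: a is rebound to a new list, b still points at the original.
Step by step:
`a = [7, 9, 8]` → a = [7, 9, 8]
`b = a` → b = [7, 9, 8] (same object as a)
`a = [99, 41, 38]` → a = [99, 41, 38]
`b.append(92)` → b = [7, 9, 8, 92]
`print(a)` → prints [99, 41, 38]
`print(b)` → prints [7, 9, 8, 92]

Answer:
[99, 41, 38]
[7, 9, 8, 92]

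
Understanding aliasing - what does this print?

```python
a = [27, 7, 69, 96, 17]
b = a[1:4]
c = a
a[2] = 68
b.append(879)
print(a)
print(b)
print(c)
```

Key concept: slice vs alias.
Step by step:
`a = [27, 7, 69, 96, 17]` → a = [27, 7, 69, 96, 17]
`b = a[1:4]` → b = [7, 69, 96]
`c = a` → c = [27, 7, 69, 96, 17] (same object as a)
`a[2] = 68` → a = [27, 7, 68, 96, 17] (same object as c); c = [27, 7, 68, 96, 17] (same object as a)
`b.append(879)` → b = [7, 69, 96, 879]
`print(a)` → prints [27, 7, 68, 96, 17]
`print(b)` → prints [7, 69, 96, 879]
`print(c)` → prints [27, 7, 68, 96, 17]

Answer:
[27, 7, 68, 96, 17]
[7, 69, 96, 879]
[27, 7, 68, 96, 17]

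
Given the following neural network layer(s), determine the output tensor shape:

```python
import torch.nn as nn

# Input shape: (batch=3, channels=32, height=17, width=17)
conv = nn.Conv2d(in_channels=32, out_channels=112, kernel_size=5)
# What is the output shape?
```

Input: (3, 32, 17, 17) -> Output: (3, 112, 13, 13)

Answer: (3, 112, 13, 13)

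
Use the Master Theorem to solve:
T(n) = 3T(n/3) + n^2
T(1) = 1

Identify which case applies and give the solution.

a=3, b=3, f(n)=n^2. log_3(3) = 1. Since c=2 > 1 and the regularity condition holds (3(n/3)^2 = (3/3^2)n^2 with 3/3^2 < 1), Case 3 applies: T(n) = Θ(f(n)) = O(n^2).

Answer: O(n^2) - Case 3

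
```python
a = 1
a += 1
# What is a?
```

Trace:
`a = 1` → a = 1
`a += 1` → a = 2
So a = 2

Answer: 2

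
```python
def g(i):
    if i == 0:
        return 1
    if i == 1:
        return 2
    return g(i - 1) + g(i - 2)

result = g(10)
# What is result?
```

Build up from base cases: g(0)=1, g(1)=2, g(2)=3, g(3)=5, g(4)=8, g(5)=13, g(6)=21, ..., g(10)=144

Answer: 144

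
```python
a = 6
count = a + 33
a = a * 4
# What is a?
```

Trace:
`a = 6` → a = 6
`count = a + 33` → count = 39
`a = a * 4` → a = 24
So a = 24

Answer: 24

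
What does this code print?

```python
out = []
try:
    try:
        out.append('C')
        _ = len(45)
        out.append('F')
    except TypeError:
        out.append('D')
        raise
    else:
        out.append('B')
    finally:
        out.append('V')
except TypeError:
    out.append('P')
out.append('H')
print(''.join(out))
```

Execution trace: 'C' (inner try body) → 'D' (inner except TypeError) → 'V' (inner finally) → 'P' (outer except TypeError) → 'H' (after the try/except). Output: CDVPH

Answer: CDVPH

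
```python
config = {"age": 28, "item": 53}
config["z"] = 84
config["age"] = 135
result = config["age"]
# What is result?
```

Trace:
`config = {"age": 28, "item": 53}` → config = {'age': 28, 'item': 53}
`config["z"] = 84` → config = {'age': 28, 'item': 53, 'z': 84}
`config["age"] = 135` → config = {'age': 135, 'item': 53, 'z': 84}
`result = config["age"]` → result = 135
So result = 135

Answer: 135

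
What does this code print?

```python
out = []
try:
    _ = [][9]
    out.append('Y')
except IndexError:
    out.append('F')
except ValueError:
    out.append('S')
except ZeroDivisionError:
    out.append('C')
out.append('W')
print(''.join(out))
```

Execution trace: 'F' (except IndexError) → 'W' (after the try/except). Output: FW

Answer: FW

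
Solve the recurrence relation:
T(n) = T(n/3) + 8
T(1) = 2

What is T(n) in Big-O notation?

Each step divides n by 3 and adds 8. After log_3(n) steps we reach T(1)=2. So T(n) = 8·log_3(n) + 2 = O(log n).

Answer: O(log n)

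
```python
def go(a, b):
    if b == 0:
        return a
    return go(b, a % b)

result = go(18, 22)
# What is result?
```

go(18, 22) -> go(22, 18) -> go(18, 4) -> go(4, 2) -> go(2, 0) -> 2

Answer: 2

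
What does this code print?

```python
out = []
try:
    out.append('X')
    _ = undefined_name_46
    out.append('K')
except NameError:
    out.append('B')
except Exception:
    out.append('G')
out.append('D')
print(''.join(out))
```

Execution trace: 'X' (try body) → 'B' (except NameError) → 'D' (after the try/except). Output: XBD

Answer: XBD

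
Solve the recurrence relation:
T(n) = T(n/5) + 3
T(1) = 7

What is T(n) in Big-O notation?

Each step divides n by 5 and adds 3. After log_5(n) steps we reach T(1)=7. So T(n) = 3·log_5(n) + 7 = O(log n).

Answer: O(log n)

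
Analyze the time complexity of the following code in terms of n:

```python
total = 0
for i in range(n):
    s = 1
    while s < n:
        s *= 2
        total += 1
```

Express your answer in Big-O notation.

Each loop level contributes: n × log n. Multiplying the contributions gives O(n log n).

Answer: O(n log n)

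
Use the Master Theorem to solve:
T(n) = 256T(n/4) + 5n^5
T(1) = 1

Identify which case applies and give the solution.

a=256, b=4, f(n)=5n^5. log_4(256) = 4. Since c=5 > 4 and the regularity condition holds (256(n/4)^5 = (256/4^5)n^5 with 256/4^5 < 1), Case 3 applies: T(n) = Θ(f(n)) = O(n^5).

Answer: O(n^5) - Case 3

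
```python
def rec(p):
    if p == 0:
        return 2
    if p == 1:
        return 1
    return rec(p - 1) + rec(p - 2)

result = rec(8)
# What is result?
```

Build up from base cases: rec(0)=2, rec(1)=1, rec(2)=3, rec(3)=4, rec(4)=7, rec(5)=11, rec(6)=18, ..., rec(8)=47

Answer: 47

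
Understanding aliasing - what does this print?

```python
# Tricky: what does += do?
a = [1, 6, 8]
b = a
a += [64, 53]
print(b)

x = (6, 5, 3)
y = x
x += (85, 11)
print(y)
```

Key concept: += behavior differs for mutable vs immutable.
Step by step:
`a = [1, 6, 8]` → a = [1, 6, 8]
`b = a` → b = [1, 6, 8] (same object as a)
`a += [64, 53]` → a = [1, 6, 8, 64, 53] (same object as b); b = [1, 6, 8, 64, 53] (same object as a)
`print(b)` → prints [1, 6, 8, 64, 53]
`x = (6, 5, 3)` → x = (6, 5, 3)
`y = x` → y = (6, 5, 3)
`x += (85, 11)` → x = (6, 5, 3, 85, 11)
`print(y)` → prints (6, 5, 3)

Answer:
[1, 6, 8, 64, 53]
(6, 5, 3)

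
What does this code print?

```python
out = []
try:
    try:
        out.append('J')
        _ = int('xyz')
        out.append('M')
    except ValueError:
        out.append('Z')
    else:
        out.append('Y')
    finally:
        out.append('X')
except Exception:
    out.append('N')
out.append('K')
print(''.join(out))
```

Execution trace: 'J' (inner try body) → 'Z' (inner except ValueError) → 'X' (inner finally) → 'K' (after the try/except). Output: JZXK

Answer: JZXK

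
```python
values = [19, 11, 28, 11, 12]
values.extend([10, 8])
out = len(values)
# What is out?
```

Trace:
`values = [19, 11, 28, 11, 12]` → values = [19, 11, 28, 11, 12]
`values.extend([10, 8])` → values = [19, 11, 28, 11, 12, 10, 8]
`out = len(values)` → out = 7
So out = 7

Answer: 7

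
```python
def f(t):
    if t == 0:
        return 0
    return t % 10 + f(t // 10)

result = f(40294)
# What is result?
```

Sum of digits of 40294: 4 + 9 + 2 + 0 + 4 = 19

Answer: 19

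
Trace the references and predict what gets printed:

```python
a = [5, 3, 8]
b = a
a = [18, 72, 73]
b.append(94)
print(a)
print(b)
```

Key concept: rebinding vs mutation: a is rebound to a new list, b still points at the original.
Step by step:
`a = [5, 3, 8]` → a = [5, 3, 8]
`b = a` → b = [5, 3, 8] (same object as a)
`a = [18, 72, 73]` → a = [18, 72, 73]
`b.append(94)` → b = [5, 3, 8, 94]
`print(a)` → prints [18, 72, 73]
`print(b)` → prints [5, 3, 8, 94]

Answer:
[18, 72, 73]
[5, 3, 8, 94]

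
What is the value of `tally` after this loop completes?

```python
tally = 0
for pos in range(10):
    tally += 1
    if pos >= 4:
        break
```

Loop breaks when pos reaches 4, tally is 5
`tally` takes the values: 0 → 1 → 2 → 3 → 4 → 5

Answer: 5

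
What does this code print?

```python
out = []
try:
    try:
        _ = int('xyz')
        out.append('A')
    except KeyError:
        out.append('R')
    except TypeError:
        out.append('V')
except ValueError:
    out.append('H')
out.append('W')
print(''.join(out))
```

Execution trace: 'H' (outer except ValueError) → 'W' (after the try/except). Output: HW

Answer: HW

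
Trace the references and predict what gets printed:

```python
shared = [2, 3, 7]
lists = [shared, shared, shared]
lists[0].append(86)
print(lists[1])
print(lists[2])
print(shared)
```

Key concept: list of same reference.
Step by step:
`shared = [2, 3, 7]` → shared = [2, 3, 7]
`lists = [shared, shared, shared]` → lists = [[2, 3, 7], [2, 3, 7], [2, 3, 7]]
`lists[0].append(86)` → shared = [2, 3, 7, 86]; lists = [[2, 3, 7, 86], [2, 3, 7, 86], [2, 3, 7, 86]]
`print(lists[1])` → prints [2, 3, 7, 86]
`print(lists[2])` → prints [2, 3, 7, 86]
`print(shared)` → prints [2, 3, 7, 86]

Answer:
[2, 3, 7, 86]
[2, 3, 7, 86]
[2, 3, 7, 86]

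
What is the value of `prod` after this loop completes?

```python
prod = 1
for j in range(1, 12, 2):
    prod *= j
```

Product of 1, 3, 5, ... up to 11
`prod` takes the values: 1 → 3 → 15 → 105 → 945 → 10395

Answer: 10395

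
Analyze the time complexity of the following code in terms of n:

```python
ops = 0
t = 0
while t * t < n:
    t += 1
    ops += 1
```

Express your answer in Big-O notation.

Each loop level contributes: √n. Multiplying the contributions gives O(√n).

Answer: O(√n)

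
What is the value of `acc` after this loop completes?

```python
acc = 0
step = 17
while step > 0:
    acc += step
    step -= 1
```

Sum 17 down to 1
`acc` takes the values: 0 → 17 → 33 → 48 → 62 → 75 → 87 → 98 → 108 → 117 → 125 → 132 → 138 → 143 → 147 → 150 → 152 → 153

Answer: 153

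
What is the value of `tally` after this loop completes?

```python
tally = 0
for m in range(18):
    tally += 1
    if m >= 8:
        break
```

Loop breaks when m reaches 8, tally is 9
`tally` takes the values: 0 → 1 → 2 → 3 → 4 → 5 → 6 → 7 → 8 → 9

Answer: 9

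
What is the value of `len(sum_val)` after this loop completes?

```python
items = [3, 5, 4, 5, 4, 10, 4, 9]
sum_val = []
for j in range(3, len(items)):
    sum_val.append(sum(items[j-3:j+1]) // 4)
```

Number of 4-element averages
`sum_val` takes the values: [] → [4] → [4, 4] → [4, 4, 5] → [4, 4, 5, 5] → [4, 4, 5, 5, 6]
So `len(sum_val)` = 5

Answer: 5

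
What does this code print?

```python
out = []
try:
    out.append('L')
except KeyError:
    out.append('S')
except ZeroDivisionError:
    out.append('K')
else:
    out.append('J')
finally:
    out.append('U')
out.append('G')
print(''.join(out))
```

Execution trace: 'L' (try body, no exception) → 'J' (else) → 'U' (finally) → 'G' (after the try/except). Output: LJUG

Answer: LJUG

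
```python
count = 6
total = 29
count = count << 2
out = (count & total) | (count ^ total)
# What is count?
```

Trace:
`count = 6` → count = 6
`total = 29` → total = 29
`count = count << 2` → count = 24
`out = (count & total) | (count ^ total)` → out = 29
So count = 24

Answer: 24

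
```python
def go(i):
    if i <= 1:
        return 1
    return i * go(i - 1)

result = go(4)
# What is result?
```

go(4) = 4 * 3 * 2 * 1 = 24

Answer: 24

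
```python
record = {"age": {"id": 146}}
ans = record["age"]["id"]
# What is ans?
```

Trace:
`record = {"age": {"id": 146}}` → record = {'age': {'id': 146}}
`ans = record["age"]["id"]` → ans = 146
So ans = 146

Answer: 146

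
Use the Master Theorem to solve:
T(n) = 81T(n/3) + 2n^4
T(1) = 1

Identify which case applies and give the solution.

a=81, b=3, f(n)=2n^4. log_3(81) = 4. Since c=4 = 4, Case 2 applies: T(n) = Θ(n^log_b(a) · log n) = O(n^4 log n).

Answer: O(n^4 log n) - Case 2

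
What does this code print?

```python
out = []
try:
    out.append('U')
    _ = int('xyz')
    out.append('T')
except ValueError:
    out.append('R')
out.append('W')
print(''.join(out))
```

Execution trace: 'U' (try body) → 'R' (except ValueError) → 'W' (after the try/except). Output: URW

Answer: URW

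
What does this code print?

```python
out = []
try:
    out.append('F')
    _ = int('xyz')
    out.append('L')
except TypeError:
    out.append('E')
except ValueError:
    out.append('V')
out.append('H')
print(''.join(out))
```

Execution trace: 'F' (try body) → 'V' (except ValueError) → 'H' (after the try/except). Output: FVH

Answer: FVH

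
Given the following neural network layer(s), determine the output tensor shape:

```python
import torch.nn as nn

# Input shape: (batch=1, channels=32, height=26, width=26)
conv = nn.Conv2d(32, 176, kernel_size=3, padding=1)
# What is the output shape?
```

Input: (1, 32, 26, 26) -> Output: (1, 176, 26, 26)

Answer: (1, 176, 26, 26)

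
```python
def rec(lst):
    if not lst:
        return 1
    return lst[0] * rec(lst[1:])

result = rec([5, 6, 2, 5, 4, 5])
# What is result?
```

Product over [5, 6, 2, 5, 4, 5] = 5 * 6 * 2 * 5 * 4 * 5 = 6000

Answer: 6000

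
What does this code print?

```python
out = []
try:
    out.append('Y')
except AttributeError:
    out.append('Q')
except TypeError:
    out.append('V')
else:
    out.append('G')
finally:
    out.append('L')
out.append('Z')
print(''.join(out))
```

Execution trace: 'Y' (try body, no exception) → 'G' (else) → 'L' (finally) → 'Z' (after the try/except). Output: YGLZ

Answer: YGLZ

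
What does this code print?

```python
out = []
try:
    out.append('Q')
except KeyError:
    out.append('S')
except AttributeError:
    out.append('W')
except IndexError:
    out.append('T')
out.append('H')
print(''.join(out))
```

Execution trace: 'Q' (try body, no exception) → 'H' (after the try/except). Output: QH

Answer: QH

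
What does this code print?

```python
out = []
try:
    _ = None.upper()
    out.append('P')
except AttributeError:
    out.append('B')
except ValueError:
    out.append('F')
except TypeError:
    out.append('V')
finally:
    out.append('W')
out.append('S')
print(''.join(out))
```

Execution trace: 'B' (except AttributeError) → 'W' (finally) → 'S' (after the try/except). Output: BWS

Answer: BWS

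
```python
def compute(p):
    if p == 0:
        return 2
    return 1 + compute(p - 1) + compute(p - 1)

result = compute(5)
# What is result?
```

compute(p) = 1 + 2·compute(p-1), compute(0)=2. Closed form: (2+1)·2^5 - 1 = 95.

Answer: 95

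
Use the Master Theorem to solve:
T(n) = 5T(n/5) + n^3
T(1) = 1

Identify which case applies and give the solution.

a=5, b=5, f(n)=n^3. log_5(5) = 1. Since c=3 > 1 and the regularity condition holds (5(n/5)^3 = (5/5^3)n^3 with 5/5^3 < 1), Case 3 applies: T(n) = Θ(f(n)) = O(n^3).

Answer: O(n^3) - Case 3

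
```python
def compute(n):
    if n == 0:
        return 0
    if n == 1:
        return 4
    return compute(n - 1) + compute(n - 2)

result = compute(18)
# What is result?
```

Build up from base cases: compute(0)=0, compute(1)=4, compute(2)=4, compute(3)=8, compute(4)=12, compute(5)=20, compute(6)=32, ..., compute(18)=10336

Answer: 10336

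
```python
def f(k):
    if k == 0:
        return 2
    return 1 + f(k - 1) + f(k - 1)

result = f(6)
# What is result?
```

f(k) = 1 + 2·f(k-1), f(0)=2. Closed form: (2+1)·2^6 - 1 = 191.

Answer: 191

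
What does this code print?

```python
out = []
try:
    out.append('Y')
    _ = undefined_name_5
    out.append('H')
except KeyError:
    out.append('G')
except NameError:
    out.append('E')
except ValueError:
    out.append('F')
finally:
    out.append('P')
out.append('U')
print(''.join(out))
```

Execution trace: 'Y' (try body) → 'E' (except NameError) → 'P' (finally) → 'U' (after the try/except). Output: YEPU

Answer: YEPU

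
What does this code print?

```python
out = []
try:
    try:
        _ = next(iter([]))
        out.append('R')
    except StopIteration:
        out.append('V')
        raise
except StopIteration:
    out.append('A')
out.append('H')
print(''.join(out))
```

Execution trace: 'V' (inner except StopIteration) → 'A' (outer except StopIteration) → 'H' (after the try/except). Output: VAH

Answer: VAH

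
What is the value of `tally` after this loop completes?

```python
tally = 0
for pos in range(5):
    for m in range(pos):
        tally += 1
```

Triangle number: 0+1+2+...+4
`tally` takes the values: 0 → 1 → 2 → 3 → 4 → 5 → 6 → 7 → 8 → 9 → 10

Answer: 10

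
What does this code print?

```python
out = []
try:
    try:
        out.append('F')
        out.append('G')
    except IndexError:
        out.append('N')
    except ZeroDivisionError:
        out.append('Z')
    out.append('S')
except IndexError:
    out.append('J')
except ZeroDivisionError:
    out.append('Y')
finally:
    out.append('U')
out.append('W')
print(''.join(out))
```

Execution trace: 'F' (inner try body) → 'G' (inner try body, no exception) → 'S' (try body, no exception) → 'U' (finally) → 'W' (after the try/except). Output: FGSUW

Answer: FGSUW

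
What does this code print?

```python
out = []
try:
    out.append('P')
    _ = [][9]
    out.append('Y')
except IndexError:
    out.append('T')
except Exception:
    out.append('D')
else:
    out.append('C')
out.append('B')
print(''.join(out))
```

Execution trace: 'P' (try body) → 'T' (except IndexError) → 'B' (after the try/except). Output: PTB

Answer: PTB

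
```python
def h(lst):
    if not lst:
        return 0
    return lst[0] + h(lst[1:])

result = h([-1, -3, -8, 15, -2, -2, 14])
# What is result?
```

(-1) + (-3) + (-8) + 15 + (-2) + (-2) + 14 + 0 = 13

Answer: 13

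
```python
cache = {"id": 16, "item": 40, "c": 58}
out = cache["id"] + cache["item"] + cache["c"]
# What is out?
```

Trace:
`cache = {"id": 16, "item": 40, "c": 58}` → cache = {'id': 16, 'item': 40, 'c': 58}
`out = cache["id"] + cache["item"] + cache["c"]` → out = 114
So out = 114

Answer: 114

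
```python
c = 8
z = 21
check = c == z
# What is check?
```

Trace:
`c = 8` → c = 8
`z = 21` → z = 21
`check = c == z` → check = False
So check = False

Answer: False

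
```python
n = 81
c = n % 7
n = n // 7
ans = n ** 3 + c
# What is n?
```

Trace:
`n = 81` → n = 81
`c = n % 7` → c = 4
`n = n // 7` → n = 11
`ans = n ** 3 + c` → ans = 1335
So n = 11

Answer: 11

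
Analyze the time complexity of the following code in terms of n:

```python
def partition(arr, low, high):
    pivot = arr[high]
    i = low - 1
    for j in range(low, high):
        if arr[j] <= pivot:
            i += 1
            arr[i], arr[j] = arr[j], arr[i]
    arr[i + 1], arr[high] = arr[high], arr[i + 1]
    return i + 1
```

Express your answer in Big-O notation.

This is Lomuto partition (single pass over [low, high), where n = high - low). Time complexity: O(n).

Answer: O(n)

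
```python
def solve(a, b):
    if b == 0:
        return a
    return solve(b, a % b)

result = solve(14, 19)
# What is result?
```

solve(14, 19) -> solve(19, 14) -> solve(14, 5) -> solve(5, 4) -> solve(4, 1) -> solve(1, 0) -> 1

Answer: 1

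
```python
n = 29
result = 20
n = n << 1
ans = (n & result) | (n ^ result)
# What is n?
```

Trace:
`n = 29` → n = 29
`result = 20` → result = 20
`n = n << 1` → n = 58
`ans = (n & result) | (n ^ result)` → ans = 62
So n = 58

Answer: 58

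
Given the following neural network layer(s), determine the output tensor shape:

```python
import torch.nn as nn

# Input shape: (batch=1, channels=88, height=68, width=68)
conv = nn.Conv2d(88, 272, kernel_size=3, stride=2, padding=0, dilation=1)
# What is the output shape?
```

Input: (1, 88, 68, 68) -> Output: (1, 272, 33, 33)

Answer: (1, 272, 33, 33)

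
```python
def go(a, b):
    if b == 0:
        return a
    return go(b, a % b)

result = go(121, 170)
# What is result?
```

go(121, 170) -> go(170, 121) -> go(121, 49) -> go(49, 23) -> go(23, 3) -> go(3, 2) -> go(2, 1) -> go(1, 0) -> 1

Answer: 1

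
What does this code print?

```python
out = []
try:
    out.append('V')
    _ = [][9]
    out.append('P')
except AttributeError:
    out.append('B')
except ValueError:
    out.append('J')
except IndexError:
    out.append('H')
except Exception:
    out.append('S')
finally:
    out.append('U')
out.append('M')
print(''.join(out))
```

Execution trace: 'V' (try body) → 'H' (except IndexError) → 'U' (finally) → 'M' (after the try/except). Output: VHUM

Answer: VHUM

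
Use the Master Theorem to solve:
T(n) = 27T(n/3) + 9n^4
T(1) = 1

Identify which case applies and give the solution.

a=27, b=3, f(n)=9n^4. log_3(27) = 3. Since c=4 > 3 and the regularity condition holds (27(n/3)^4 = (27/3^4)n^4 with 27/3^4 < 1), Case 3 applies: T(n) = Θ(f(n)) = O(n^4).

Answer: O(n^4) - Case 3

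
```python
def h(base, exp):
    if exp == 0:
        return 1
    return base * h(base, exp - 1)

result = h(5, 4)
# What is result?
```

h(5, 4) = 5 * 5 * 5 * 5 = 625

Answer: 625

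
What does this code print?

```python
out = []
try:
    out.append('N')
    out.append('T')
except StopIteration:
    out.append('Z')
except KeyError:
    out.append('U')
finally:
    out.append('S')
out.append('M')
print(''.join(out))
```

Execution trace: 'N' (try body) → 'T' (try body, no exception) → 'S' (finally) → 'M' (after the try/except). Output: NTSM

Answer: NTSM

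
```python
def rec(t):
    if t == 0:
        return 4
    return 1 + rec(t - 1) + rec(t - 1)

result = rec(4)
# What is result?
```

rec(t) = 1 + 2·rec(t-1), rec(0)=4. Closed form: (4+1)·2^4 - 1 = 79.

Answer: 79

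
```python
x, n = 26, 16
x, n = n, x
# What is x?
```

Trace:
`x, n = 26, 16` → x = 26; n = 16
`x, n = n, x` → x = 16; n = 26
So x = 16

Answer: 16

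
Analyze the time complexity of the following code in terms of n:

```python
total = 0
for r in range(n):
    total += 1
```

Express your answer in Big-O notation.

Each loop level contributes: n. Multiplying the contributions gives O(n).

Answer: O(n)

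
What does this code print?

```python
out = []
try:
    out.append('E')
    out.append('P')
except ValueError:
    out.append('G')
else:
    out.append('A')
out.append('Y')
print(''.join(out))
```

Execution trace: 'E' (try body) → 'P' (try body, no exception) → 'A' (else) → 'Y' (after the try/except). Output: EPAY

Answer: EPAY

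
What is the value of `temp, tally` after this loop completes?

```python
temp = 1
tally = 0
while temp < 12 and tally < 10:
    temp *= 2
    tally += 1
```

Double until >= 12 or 10 iterations
`temp, tally` takes the values: (1, 0) → (2, 0) → (2, 1) → (4, 1) → (4, 2) → (8, 2) → (8, 3) → (16, 3) → (16, 4)

Answer: 16, 4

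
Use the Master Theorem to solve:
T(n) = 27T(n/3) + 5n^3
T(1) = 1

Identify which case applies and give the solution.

a=27, b=3, f(n)=5n^3. log_3(27) = 3. Since c=3 = 3, Case 2 applies: T(n) = Θ(n^log_b(a) · log n) = O(n^3 log n).

Answer: O(n^3 log n) - Case 2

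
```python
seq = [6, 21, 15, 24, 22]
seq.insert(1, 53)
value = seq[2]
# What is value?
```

Trace:
`seq = [6, 21, 15, 24, 22]` → seq = [6, 21, 15, 24, 22]
`seq.insert(1, 53)` → seq = [6, 53, 21, 15, 24, 22]
`value = seq[2]` → value = 21
So value = 21

Answer: 21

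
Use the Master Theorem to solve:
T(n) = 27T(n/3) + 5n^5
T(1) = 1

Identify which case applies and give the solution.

a=27, b=3, f(n)=5n^5. log_3(27) = 3. Since c=5 > 3 and the regularity condition holds (27(n/3)^5 = (27/3^5)n^5 with 27/3^5 < 1), Case 3 applies: T(n) = Θ(f(n)) = O(n^5).

Answer: O(n^5) - Case 3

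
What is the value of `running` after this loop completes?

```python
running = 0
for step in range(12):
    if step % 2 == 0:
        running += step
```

Sum of even numbers 0 to 11
`running` takes the values: 0 → 2 → 6 → 12 → 20 → 30

Answer: 30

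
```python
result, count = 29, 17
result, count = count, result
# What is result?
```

Trace:
`result, count = 29, 17` → result = 29; count = 17
`result, count = count, result` → result = 17; count = 29
So result = 17

Answer: 17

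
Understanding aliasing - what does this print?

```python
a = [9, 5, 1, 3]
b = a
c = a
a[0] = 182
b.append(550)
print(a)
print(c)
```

Key concept: multiple aliases.
Step by step:
`a = [9, 5, 1, 3]` → a = [9, 5, 1, 3]
`b = a` → b = [9, 5, 1, 3] (same object as a)
`c = a` → c = [9, 5, 1, 3] (same object as a, b)
`a[0] = 182` → a = [182, 5, 1, 3] (same object as b, c); b = [182, 5, 1, 3] (same object as a, c); c = [182, 5, 1, 3] (same object as a, b)
`b.append(550)` → a = [182, 5, 1, 3, 550] (same object as b, c); b = [182, 5, 1, 3, 550] (same object as a, c); c = [182, 5, 1, 3, 550] (same object as a, b)
`print(a)` → prints [182, 5, 1, 3, 550]
`print(c)` → prints [182, 5, 1, 3, 550]

Answer:
[182, 5, 1, 3, 550]
[182, 5, 1, 3, 550]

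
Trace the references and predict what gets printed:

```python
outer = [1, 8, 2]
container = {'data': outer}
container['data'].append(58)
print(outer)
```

Key concept: dict holds reference to list.
Step by step:
`outer = [1, 8, 2]` → outer = [1, 8, 2]
`container = {'data': outer}` → container = {'data': [1, 8, 2]}
`container['data'].append(58)` → outer = [1, 8, 2, 58]; container = {'data': [1, 8, 2, 58]}
`print(outer)` → prints [1, 8, 2, 58]

Answer: [1, 8, 2, 58]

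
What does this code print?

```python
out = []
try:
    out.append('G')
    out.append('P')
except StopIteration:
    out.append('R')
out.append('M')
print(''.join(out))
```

Execution trace: 'G' (try body) → 'P' (try body, no exception) → 'M' (after the try/except). Output: GPM

Answer: GPM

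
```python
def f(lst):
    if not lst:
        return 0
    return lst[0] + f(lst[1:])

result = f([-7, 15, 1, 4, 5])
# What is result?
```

(-7) + 15 + 1 + 4 + 5 + 0 = 18

Answer: 18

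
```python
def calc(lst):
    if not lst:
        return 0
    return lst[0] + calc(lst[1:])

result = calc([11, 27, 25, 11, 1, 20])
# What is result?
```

11 + 27 + 25 + 11 + 1 + 20 + 0 = 95

Answer: 95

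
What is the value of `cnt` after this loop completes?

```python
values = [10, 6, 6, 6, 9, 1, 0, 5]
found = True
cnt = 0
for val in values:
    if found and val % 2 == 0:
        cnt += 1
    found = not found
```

Count even values at even positions
`cnt` takes the values: 0 → 1 → 2 → 3

Answer: 3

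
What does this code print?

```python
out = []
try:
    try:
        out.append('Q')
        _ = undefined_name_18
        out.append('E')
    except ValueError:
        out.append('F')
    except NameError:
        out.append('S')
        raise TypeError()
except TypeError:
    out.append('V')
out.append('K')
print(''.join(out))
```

Execution trace: 'Q' (inner try body) → 'S' (inner except NameError) → 'V' (outer except TypeError) → 'K' (after the try/except). Output: QSVK

Answer: QSVK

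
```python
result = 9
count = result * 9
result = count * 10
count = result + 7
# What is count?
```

Trace:
`result = 9` → result = 9
`count = result * 9` → count = 81
`result = count * 10` → result = 810
`count = result + 7` → count = 817
So count = 817

Answer: 817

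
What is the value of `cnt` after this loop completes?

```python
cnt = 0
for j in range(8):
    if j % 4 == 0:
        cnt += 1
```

Count numbers divisible by 4 in range(8)
`cnt` takes the values: 0 → 1 → 2

Answer: 2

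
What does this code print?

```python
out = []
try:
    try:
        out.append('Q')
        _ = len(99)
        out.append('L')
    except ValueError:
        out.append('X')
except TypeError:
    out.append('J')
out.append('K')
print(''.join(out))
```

Execution trace: 'Q' (try body) → 'J' (outer except TypeError) → 'K' (after the try/except). Output: QJK

Answer: QJK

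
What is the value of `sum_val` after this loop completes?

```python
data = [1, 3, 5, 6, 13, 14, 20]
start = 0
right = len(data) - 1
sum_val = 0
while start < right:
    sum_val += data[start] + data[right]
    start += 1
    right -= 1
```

Sum of pairs from ends
`sum_val` takes the values: 0 → 21 → 38 → 56

Answer: 56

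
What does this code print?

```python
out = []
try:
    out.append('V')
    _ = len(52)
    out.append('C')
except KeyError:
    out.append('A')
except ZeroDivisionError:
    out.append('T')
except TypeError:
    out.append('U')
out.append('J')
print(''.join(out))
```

Execution trace: 'V' (try body) → 'U' (except TypeError) → 'J' (after the try/except). Output: VUJ

Answer: VUJ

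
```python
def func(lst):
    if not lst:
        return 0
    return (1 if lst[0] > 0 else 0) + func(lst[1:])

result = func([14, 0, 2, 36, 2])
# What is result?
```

Count of positive elements in [14, 0, 2, 36, 2] = 4

Answer: 4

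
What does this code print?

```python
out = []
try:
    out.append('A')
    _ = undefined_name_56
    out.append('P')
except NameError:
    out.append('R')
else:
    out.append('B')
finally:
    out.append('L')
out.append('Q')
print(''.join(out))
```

Execution trace: 'A' (try body) → 'R' (except NameError) → 'L' (finally) → 'Q' (after the try/except). Output: ARLQ

Answer: ARLQ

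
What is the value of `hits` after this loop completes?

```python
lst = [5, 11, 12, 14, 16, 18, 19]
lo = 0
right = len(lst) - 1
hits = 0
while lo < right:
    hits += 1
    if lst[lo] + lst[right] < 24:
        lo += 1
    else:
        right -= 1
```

Steps to find pair summing to 24
`hits` takes the values: 0 → 1 → 2 → 3 → 4 → 5 → 6

Answer: 6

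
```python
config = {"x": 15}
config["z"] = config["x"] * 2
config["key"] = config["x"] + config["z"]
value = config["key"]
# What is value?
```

Trace:
`config = {"x": 15}` → config = {'x': 15}
`config["z"] = config["x"] * 2` → config = {'x': 15, 'z': 30}
`config["key"] = config["x"] + config["z"]` → config = {'x': 15, 'z': 30, 'key': 45}
`value = config["key"]` → value = 45
So value = 45

Answer: 45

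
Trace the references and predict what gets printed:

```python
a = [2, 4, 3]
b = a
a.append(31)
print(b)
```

Key concept: basic list aliasing.
Step by step:
`a = [2, 4, 3]` → a = [2, 4, 3]
`b = a` → b = [2, 4, 3] (same object as a)
`a.append(31)` → a = [2, 4, 3, 31] (same object as b); b = [2, 4, 3, 31] (same object as a)
`print(b)` → prints [2, 4, 3, 31]

Answer: [2, 4, 3, 31]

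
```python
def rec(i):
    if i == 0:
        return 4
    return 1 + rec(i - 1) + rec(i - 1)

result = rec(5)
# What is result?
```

rec(i) = 1 + 2·rec(i-1), rec(0)=4. Closed form: (4+1)·2^5 - 1 = 159.

Answer: 159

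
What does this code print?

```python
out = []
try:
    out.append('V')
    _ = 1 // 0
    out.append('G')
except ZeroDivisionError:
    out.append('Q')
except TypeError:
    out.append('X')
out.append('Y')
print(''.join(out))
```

Execution trace: 'V' (try body) → 'Q' (except ZeroDivisionError) → 'Y' (after the try/except). Output: VQY

Answer: VQY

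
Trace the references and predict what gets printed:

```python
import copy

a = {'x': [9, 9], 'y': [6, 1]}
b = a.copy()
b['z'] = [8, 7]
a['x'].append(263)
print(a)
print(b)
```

Key concept: shallow copy of dict with mutable values.
Step by step:
`a = {'x': [9, 9], 'y': [6, 1]}` → a = {'x': [9, 9], 'y': [6, 1]}
`b = a.copy()` → b = {'x': [9, 9], 'y': [6, 1]}
`b['z'] = [8, 7]` → b = {'x': [9, 9], 'y': [6, 1], 'z': [8, 7]}
`a['x'].append(263)` → a = {'x': [9, 9, 263], 'y': [6, 1]}; b = {'x': [9, 9, 263], 'y': [6, 1], 'z': [8, 7]}
`print(a)` → prints {'x': [9, 9, 263], 'y': [6, 1]}
`print(b)` → prints {'x': [9, 9, 263], 'y': [6, 1], 'z': [8, 7]}

Answer:
{'x': [9, 9, 263], 'y': [6, 1]}
{'x': [9, 9, 263], 'y': [6, 1], 'z': [8, 7]}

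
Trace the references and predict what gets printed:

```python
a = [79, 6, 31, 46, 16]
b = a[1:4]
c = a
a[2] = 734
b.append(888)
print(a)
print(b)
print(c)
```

Key concept: slice vs alias.
Step by step:
`a = [79, 6, 31, 46, 16]` → a = [79, 6, 31, 46, 16]
`b = a[1:4]` → b = [6, 31, 46]
`c = a` → c = [79, 6, 31, 46, 16] (same object as a)
`a[2] = 734` → a = [79, 6, 734, 46, 16] (same object as c); c = [79, 6, 734, 46, 16] (same object as a)
`b.append(888)` → b = [6, 31, 46, 888]
`print(a)` → prints [79, 6, 734, 46, 16]
`print(b)` → prints [6, 31, 46, 888]
`print(c)` → prints [79, 6, 734, 46, 16]

Answer:
[79, 6, 734, 46, 16]
[6, 31, 46, 888]
[79, 6, 734, 46, 16]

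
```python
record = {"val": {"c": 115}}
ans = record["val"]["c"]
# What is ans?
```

Trace:
`record = {"val": {"c": 115}}` → record = {'val': {'c': 115}}
`ans = record["val"]["c"]` → ans = 115
So ans = 115

Answer: 115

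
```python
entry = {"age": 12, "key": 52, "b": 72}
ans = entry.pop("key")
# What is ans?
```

Trace:
`entry = {"age": 12, "key": 52, "b": 72}` → entry = {'age': 12, 'key': 52, 'b': 72}
`ans = entry.pop("key")` → entry = {'age': 12, 'b': 72}; ans = 52
So ans = 52

Answer: 52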